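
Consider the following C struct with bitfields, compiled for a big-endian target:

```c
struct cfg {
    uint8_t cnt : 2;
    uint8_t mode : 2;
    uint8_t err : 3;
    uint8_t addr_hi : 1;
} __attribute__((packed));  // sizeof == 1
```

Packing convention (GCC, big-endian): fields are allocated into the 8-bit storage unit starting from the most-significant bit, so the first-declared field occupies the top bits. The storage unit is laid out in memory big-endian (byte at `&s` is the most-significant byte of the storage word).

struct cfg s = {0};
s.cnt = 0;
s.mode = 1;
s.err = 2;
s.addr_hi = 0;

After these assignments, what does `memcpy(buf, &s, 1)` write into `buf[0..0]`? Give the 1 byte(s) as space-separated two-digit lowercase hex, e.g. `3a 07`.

[6+:2] cnt=0 & 0x3 = 0x0; word=0x00
[4+:2] mode=1 & 0x3 = 0x1; word=0x10
[1+:3] err=2 & 0x7 = 0x2; word=0x14
[0+:1] addr_hi=0 & 0x1 = 0x0; word=0x14
word = 0x14 → big-endian bytes:
  [0]=0x14

14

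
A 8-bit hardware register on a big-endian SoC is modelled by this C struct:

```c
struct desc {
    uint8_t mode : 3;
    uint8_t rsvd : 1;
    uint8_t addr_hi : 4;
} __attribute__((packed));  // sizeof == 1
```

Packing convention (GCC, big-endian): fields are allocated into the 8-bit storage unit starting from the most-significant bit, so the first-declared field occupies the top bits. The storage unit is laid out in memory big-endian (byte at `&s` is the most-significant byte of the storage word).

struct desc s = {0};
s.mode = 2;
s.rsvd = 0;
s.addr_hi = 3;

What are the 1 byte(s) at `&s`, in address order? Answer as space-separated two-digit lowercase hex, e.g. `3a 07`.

43

mode:3 = 2 → 0x2 << 5 → word 0x40
rsvd:1 = 0 → 0x0 << 4 → word 0x40
addr_hi:4 = 3 → 0x3 << 0 → word 0x43
word = 0x43 → big-endian bytes:
  [0]=0x43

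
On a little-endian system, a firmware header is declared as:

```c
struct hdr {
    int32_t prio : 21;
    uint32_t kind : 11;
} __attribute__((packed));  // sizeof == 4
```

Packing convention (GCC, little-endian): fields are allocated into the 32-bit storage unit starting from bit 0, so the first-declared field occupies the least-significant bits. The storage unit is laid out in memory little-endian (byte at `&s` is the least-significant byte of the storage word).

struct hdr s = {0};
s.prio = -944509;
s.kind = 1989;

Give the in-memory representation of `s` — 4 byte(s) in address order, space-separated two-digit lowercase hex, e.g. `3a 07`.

83 96 b1 f8

[0+:21] prio=-944509 & 0x1fffff = 0x119683; word=0x00119683
[21+:11] kind=1989 & 0x7ff = 0x7c5; word=0xf8b19683
word = 0xf8b19683 → little-endian bytes:
  [0]=0x83  [1]=0x96  [2]=0xb1  [3]=0xf8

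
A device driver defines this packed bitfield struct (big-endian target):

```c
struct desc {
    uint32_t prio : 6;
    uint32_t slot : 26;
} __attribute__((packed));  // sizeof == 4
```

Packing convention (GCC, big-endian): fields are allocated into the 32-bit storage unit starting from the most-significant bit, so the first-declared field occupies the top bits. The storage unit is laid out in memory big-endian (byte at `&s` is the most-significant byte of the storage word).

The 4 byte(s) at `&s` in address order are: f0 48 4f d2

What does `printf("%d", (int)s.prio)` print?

60

[0]=0xf0 [1]=0x48 [2]=0x4f [3]=0xd2 (big-endian) → word 0xf0484fd2
prio:6 @ bit 26 → (0xf0484fd2>>26)&0x3f = 0x3c  ←
slot:26 @ bit 0 → (0xf0484fd2>>0)&0x3ffffff = 0x484fd2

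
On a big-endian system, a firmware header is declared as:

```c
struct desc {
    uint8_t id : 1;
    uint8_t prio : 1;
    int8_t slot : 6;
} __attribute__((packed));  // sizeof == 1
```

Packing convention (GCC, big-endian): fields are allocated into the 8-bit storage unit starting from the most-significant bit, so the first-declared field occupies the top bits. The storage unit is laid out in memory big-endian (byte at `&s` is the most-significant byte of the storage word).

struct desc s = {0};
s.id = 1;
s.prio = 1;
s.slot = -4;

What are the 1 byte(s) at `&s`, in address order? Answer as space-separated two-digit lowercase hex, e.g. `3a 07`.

id:1 = 1 → 0x1 << 7 → word 0x80
prio:1 = 1 → 0x1 << 6 → word 0xc0
slot:6 = -4 → 0x3c << 0 → word 0xfc
word = 0xfc → big-endian bytes:
  [0]=0xfc

fc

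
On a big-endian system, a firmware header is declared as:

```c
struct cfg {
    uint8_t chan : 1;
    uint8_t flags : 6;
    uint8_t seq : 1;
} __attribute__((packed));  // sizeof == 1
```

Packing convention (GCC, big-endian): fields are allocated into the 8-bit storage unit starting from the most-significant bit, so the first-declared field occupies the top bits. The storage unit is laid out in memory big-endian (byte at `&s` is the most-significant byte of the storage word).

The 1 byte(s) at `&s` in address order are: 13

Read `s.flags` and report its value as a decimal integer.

9

[0]=0x13 (big-endian) → word 0x13
chan [7+:1] = (word>>7) & 0x1 = 0
flags [1+:6] = (word>>1) & 0x3f = 9  ←
seq [0+:1] = (word>>0) & 0x1 = 1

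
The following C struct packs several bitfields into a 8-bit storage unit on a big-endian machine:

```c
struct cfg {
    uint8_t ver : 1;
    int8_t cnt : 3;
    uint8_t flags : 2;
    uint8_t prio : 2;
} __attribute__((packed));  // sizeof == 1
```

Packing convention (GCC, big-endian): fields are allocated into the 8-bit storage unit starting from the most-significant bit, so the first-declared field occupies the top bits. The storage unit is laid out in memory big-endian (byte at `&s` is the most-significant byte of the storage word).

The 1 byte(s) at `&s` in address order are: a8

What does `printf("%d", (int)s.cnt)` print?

[0]=0xa8 (big-endian) → word 0xa8
ver [7+:1] = (word>>7) & 0x1 = 1
cnt [4+:3] = (word>>4) & 0x7 = 2  ←
flags [2+:2] = (word>>2) & 0x3 = 2
prio [0+:2] = (word>>0) & 0x3 = 0
cnt signed 3b, MSB=0: value = 2

2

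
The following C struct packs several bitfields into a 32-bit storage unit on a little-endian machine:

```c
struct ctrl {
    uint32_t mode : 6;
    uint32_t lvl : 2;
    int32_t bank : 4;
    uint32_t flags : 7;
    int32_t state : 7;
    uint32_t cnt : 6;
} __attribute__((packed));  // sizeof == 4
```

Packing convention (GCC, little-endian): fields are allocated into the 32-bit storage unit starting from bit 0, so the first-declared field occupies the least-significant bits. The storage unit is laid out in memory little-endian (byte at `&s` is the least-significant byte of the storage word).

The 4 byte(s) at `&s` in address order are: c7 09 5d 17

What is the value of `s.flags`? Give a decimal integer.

80

[0]=0xc7 [1]=0x09 [2]=0x5d [3]=0x17 (little-endian) → word 0x175d09c7
mode:6 @ bit 0 → (0x175d09c7>>0)&0x3f = 0x7
lvl:2 @ bit 6 → (0x175d09c7>>6)&0x3 = 0x3
bank:4 @ bit 8 → (0x175d09c7>>8)&0xf = 0x9
flags:7 @ bit 12 → (0x175d09c7>>12)&0x7f = 0x50  ←
state:7 @ bit 19 → (0x175d09c7>>19)&0x7f = 0x6b
cnt:6 @ bit 26 → (0x175d09c7>>26)&0x3f = 0x5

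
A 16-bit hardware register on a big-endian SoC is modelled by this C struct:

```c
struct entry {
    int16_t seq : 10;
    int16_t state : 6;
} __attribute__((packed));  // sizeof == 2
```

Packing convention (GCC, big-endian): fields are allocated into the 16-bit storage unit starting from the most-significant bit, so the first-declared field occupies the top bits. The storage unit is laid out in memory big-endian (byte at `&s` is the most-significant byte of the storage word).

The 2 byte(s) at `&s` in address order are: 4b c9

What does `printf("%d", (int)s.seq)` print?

[0]=0x4b [1]=0xc9 (big-endian) → word 0x4bc9
seq:10 @ bit 6 → (0x4bc9>>6)&0x3ff = 0x12f  ←
state:6 @ bit 0 → (0x4bc9>>0)&0x3f = 0x9
seq signed 10b, MSB=0: value = 303

303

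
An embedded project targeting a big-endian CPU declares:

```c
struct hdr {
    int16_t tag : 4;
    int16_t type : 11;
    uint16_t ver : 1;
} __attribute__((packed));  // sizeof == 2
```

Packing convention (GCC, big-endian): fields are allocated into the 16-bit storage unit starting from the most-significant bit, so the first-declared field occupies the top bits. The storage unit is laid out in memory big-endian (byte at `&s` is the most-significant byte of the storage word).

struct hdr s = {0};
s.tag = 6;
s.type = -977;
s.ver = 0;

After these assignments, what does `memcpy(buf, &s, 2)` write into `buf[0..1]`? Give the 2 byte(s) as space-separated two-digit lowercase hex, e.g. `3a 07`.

tag (4b) val=6 bits=0x6 at bit 12: 0x6000
type (11b) val=-977 bits=0x42f at bit 1: 0x685e
ver (1b) val=0 bits=0x0 at bit 0: 0x685e
word = 0x685e → big-endian bytes:
  [0]=0x68  [1]=0x5e

68 5e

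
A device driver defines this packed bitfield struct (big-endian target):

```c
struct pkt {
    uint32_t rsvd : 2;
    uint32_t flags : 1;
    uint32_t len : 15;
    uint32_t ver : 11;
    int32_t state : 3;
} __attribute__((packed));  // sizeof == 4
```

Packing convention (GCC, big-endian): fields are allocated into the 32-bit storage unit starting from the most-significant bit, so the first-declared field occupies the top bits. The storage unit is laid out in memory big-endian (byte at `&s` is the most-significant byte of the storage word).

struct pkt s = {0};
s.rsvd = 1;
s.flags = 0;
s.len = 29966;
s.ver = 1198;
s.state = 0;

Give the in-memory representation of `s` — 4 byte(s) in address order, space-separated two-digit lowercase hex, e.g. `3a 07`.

5d 43 a5 70

rsvd:2 = 1 → 0x1 << 30 → word 0x40000000
flags:1 = 0 → 0x0 << 29 → word 0x40000000
len:15 = 29966 → 0x750e << 14 → word 0x5d438000
ver:11 = 1198 → 0x4ae << 3 → word 0x5d43a570
state:3 = 0 → 0x0 << 0 → word 0x5d43a570
word = 0x5d43a570 → big-endian bytes:
  [0]=0x5d  [1]=0x43  [2]=0xa5  [3]=0x70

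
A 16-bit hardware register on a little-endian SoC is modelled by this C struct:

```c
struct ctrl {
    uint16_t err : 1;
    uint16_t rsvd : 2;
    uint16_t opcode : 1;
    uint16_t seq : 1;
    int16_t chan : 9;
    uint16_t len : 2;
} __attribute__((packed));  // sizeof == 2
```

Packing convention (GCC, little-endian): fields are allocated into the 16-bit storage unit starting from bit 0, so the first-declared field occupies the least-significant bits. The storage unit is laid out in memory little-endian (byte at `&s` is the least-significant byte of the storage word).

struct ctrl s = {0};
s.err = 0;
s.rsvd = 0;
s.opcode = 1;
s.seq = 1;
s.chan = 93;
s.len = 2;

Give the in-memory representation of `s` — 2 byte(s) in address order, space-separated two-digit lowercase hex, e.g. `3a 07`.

err:1 = 0 → 0x0 << 0 → word 0x0000
rsvd:2 = 0 → 0x0 << 1 → word 0x0000
opcode:1 = 1 → 0x1 << 3 → word 0x0008
seq:1 = 1 → 0x1 << 4 → word 0x0018
chan:9 = 93 → 0x5d << 5 → word 0x0bb8
len:2 = 2 → 0x2 << 14 → word 0x8bb8
word = 0x8bb8 → little-endian bytes:
  [0]=0xb8  [1]=0x8b

b8 8b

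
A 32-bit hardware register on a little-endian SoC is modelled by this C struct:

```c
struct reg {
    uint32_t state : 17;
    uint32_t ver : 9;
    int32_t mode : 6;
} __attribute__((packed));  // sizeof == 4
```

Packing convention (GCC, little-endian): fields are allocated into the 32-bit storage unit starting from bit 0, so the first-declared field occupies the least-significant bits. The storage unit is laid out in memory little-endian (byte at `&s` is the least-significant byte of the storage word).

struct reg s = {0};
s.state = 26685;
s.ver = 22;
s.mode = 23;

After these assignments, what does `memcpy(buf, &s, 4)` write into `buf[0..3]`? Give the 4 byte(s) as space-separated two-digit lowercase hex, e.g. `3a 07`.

3d 68 2c 5c

state (17b) val=26685 bits=0x683d at bit 0: 0x0000683d
ver (9b) val=22 bits=0x16 at bit 17: 0x002c683d
mode (6b) val=23 bits=0x17 at bit 26: 0x5c2c683d
word = 0x5c2c683d → little-endian bytes:
  [0]=0x3d  [1]=0x68  [2]=0x2c  [3]=0x5c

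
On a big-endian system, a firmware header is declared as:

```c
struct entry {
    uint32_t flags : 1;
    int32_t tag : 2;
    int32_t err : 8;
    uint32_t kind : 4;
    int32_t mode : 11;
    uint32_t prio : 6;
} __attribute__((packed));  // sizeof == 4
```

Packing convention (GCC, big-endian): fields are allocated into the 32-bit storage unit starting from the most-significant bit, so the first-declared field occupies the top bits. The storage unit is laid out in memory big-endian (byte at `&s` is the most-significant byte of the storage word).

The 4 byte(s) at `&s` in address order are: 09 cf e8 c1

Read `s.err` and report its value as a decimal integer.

[0]=0x09 [1]=0xcf [2]=0xe8 [3]=0xc1 (big-endian) → word 0x09cfe8c1
flags:1 @ bit 31 → (0x09cfe8c1>>31)&0x1 = 0x0
tag:2 @ bit 29 → (0x09cfe8c1>>29)&0x3 = 0x0
err:8 @ bit 21 → (0x09cfe8c1>>21)&0xff = 0x4e  ←
kind:4 @ bit 17 → (0x09cfe8c1>>17)&0xf = 0x7
mode:11 @ bit 6 → (0x09cfe8c1>>6)&0x7ff = 0x7a3
prio:6 @ bit 0 → (0x09cfe8c1>>0)&0x3f = 0x1
err signed 8b, MSB=0: value = 78

78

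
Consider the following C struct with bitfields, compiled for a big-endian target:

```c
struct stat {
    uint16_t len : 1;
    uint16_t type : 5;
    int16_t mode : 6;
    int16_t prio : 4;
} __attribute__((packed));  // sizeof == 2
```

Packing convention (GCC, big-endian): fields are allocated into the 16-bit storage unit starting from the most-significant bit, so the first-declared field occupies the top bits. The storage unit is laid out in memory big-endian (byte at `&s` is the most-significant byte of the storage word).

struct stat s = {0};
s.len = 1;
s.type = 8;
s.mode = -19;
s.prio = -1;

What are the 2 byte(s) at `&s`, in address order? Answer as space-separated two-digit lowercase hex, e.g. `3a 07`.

a2 df

len (1b) val=1 bits=0x1 at bit 15: 0x8000
type (5b) val=8 bits=0x8 at bit 10: 0xa000
mode (6b) val=-19 bits=0x2d at bit 4: 0xa2d0
prio (4b) val=-1 bits=0xf at bit 0: 0xa2df
word = 0xa2df → big-endian bytes:
  [0]=0xa2  [1]=0xdf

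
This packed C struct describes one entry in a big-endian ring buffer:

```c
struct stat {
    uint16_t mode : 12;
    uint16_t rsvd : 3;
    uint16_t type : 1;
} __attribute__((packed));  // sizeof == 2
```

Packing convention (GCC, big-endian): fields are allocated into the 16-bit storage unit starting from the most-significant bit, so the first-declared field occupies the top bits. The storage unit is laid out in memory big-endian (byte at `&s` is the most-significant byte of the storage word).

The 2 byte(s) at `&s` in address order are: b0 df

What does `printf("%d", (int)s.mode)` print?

[0]=0xb0 [1]=0xdf (big-endian) → word 0xb0df
mode:12 @ bit 4 → (0xb0df>>4)&0xfff = 0xb0d  ←
rsvd:3 @ bit 1 → (0xb0df>>1)&0x7 = 0x7
type:1 @ bit 0 → (0xb0df>>0)&0x1 = 0x1

2829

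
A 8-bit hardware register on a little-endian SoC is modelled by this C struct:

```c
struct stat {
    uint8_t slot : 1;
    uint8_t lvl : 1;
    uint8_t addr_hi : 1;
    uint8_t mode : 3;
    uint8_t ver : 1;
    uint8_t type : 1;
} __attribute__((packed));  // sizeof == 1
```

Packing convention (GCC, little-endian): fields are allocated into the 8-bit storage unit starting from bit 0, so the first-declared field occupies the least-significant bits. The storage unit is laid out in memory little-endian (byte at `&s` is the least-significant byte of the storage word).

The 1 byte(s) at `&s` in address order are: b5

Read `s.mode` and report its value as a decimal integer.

6

[0]=0xb5 (little-endian) → word 0xb5
slot:1 @ bit 0 → (0xb5>>0)&0x1 = 0x1
lvl:1 @ bit 1 → (0xb5>>1)&0x1 = 0x0
addr_hi:1 @ bit 2 → (0xb5>>2)&0x1 = 0x1
mode:3 @ bit 3 → (0xb5>>3)&0x7 = 0x6  ←
ver:1 @ bit 6 → (0xb5>>6)&0x1 = 0x0
type:1 @ bit 7 → (0xb5>>7)&0x1 = 0x1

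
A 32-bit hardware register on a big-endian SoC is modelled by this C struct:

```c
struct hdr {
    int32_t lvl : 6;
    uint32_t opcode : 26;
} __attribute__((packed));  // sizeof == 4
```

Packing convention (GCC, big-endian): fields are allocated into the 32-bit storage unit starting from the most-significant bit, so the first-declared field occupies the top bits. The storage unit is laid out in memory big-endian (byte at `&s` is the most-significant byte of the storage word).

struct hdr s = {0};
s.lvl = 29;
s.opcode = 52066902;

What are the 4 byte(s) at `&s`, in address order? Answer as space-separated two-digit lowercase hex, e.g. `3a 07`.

[26+:6] lvl=29 & 0x3f = 0x1d; word=0x74000000
[0+:26] opcode=52066902 & 0x3ffffff = 0x31a7a56; word=0x771a7a56
word = 0x771a7a56 → big-endian bytes:
  [0]=0x77  [1]=0x1a  [2]=0x7a  [3]=0x56

77 1a 7a 56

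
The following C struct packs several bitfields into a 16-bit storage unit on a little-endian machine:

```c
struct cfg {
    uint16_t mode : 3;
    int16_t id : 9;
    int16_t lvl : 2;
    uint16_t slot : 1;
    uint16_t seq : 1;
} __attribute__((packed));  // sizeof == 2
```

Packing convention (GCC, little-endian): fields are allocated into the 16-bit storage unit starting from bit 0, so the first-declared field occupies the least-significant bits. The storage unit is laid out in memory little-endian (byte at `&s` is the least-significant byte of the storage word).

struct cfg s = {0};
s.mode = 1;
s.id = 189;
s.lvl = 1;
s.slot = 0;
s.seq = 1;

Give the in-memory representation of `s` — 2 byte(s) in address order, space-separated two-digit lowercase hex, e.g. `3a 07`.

mode:3 = 1 → 0x1 << 0 → word 0x0001
id:9 = 189 → 0xbd << 3 → word 0x05e9
lvl:2 = 1 → 0x1 << 12 → word 0x15e9
slot:1 = 0 → 0x0 << 14 → word 0x15e9
seq:1 = 1 → 0x1 << 15 → word 0x95e9
word = 0x95e9 → little-endian bytes:
  [0]=0xe9  [1]=0x95

e9 95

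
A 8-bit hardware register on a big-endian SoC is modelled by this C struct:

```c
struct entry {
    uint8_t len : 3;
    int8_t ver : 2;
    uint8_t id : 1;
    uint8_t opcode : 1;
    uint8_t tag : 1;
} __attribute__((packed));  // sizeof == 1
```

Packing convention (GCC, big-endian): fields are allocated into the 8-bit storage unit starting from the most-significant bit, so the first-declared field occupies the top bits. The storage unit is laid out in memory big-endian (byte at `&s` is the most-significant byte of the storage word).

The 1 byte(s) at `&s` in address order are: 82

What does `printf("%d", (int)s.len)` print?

4

[0]=0x82 (big-endian) → word 0x82
len:3 @ bit 5 → (0x82>>5)&0x7 = 0x4  ←
ver:2 @ bit 3 → (0x82>>3)&0x3 = 0x0
id:1 @ bit 2 → (0x82>>2)&0x1 = 0x0
opcode:1 @ bit 1 → (0x82>>1)&0x1 = 0x1
tag:1 @ bit 0 → (0x82>>0)&0x1 = 0x0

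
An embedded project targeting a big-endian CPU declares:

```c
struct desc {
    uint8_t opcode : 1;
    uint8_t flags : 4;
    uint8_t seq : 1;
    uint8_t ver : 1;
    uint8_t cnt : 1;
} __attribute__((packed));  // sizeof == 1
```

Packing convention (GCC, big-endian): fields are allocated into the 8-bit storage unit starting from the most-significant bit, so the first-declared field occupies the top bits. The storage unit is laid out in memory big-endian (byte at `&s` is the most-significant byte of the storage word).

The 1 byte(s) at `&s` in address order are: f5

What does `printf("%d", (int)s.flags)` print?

[0]=0xf5 (big-endian) → word 0xf5
opcode:1 @ bit 7 → (0xf5>>7)&0x1 = 0x1
flags:4 @ bit 3 → (0xf5>>3)&0xf = 0xe  ←
seq:1 @ bit 2 → (0xf5>>2)&0x1 = 0x1
ver:1 @ bit 1 → (0xf5>>1)&0x1 = 0x0
cnt:1 @ bit 0 → (0xf5>>0)&0x1 = 0x1

14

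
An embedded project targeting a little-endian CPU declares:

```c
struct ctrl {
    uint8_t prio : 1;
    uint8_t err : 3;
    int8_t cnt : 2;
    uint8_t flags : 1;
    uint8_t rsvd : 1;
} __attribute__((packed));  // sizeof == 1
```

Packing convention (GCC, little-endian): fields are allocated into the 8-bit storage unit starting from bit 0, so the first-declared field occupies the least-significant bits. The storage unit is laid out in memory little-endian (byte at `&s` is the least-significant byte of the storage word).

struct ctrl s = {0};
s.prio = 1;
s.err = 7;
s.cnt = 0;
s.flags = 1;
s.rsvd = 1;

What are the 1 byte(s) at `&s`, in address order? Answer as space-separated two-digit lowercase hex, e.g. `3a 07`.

cf

[0+:1] prio=1 & 0x1 = 0x1; word=0x01
[1+:3] err=7 & 0x7 = 0x7; word=0x0f
[4+:2] cnt=0 & 0x3 = 0x0; word=0x0f
[6+:1] flags=1 & 0x1 = 0x1; word=0x4f
[7+:1] rsvd=1 & 0x1 = 0x1; word=0xcf
word = 0xcf → little-endian bytes:
  [0]=0xcf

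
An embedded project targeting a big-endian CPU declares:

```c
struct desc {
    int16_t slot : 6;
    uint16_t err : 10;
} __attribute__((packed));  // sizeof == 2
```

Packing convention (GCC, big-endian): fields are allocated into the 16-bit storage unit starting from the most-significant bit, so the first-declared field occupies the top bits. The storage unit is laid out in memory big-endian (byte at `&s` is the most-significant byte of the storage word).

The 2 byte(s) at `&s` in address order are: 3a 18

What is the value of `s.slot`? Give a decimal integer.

[0]=0x3a [1]=0x18 (big-endian) → word 0x3a18
slot [10+:6] = (word>>10) & 0x3f = 14  ←
err [0+:10] = (word>>0) & 0x3ff = 536
slot signed 6b, MSB=0: value = 14

14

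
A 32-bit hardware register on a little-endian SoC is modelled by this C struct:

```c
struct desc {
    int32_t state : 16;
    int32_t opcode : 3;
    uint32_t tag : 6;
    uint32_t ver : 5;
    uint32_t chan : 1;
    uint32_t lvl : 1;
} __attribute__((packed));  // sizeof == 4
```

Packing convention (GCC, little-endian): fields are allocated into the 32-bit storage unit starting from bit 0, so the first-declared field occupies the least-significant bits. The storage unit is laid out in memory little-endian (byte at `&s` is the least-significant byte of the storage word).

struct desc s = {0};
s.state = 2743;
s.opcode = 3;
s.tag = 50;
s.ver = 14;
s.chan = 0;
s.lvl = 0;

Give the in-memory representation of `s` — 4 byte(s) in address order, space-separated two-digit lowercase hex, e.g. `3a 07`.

b7 0a 93 1d

state (16b) val=2743 bits=0xab7 at bit 0: 0x00000ab7
opcode (3b) val=3 bits=0x3 at bit 16: 0x00030ab7
tag (6b) val=50 bits=0x32 at bit 19: 0x01930ab7
ver (5b) val=14 bits=0xe at bit 25: 0x1d930ab7
chan (1b) val=0 bits=0x0 at bit 30: 0x1d930ab7
lvl (1b) val=0 bits=0x0 at bit 31: 0x1d930ab7
word = 0x1d930ab7 → little-endian bytes:
  [0]=0xb7  [1]=0x0a  [2]=0x93  [3]=0x1d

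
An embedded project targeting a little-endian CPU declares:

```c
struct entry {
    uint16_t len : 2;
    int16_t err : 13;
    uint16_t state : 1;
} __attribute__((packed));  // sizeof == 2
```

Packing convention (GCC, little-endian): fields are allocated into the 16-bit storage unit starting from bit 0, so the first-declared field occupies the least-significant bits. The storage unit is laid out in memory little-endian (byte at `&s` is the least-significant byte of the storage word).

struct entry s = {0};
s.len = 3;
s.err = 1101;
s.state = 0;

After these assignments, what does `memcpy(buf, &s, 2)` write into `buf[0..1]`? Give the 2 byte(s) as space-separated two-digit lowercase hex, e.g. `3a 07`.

37 11

len (2b) val=3 bits=0x3 at bit 0: 0x0003
err (13b) val=1101 bits=0x44d at bit 2: 0x1137
state (1b) val=0 bits=0x0 at bit 15: 0x1137
word = 0x1137 → little-endian bytes:
  [0]=0x37  [1]=0x11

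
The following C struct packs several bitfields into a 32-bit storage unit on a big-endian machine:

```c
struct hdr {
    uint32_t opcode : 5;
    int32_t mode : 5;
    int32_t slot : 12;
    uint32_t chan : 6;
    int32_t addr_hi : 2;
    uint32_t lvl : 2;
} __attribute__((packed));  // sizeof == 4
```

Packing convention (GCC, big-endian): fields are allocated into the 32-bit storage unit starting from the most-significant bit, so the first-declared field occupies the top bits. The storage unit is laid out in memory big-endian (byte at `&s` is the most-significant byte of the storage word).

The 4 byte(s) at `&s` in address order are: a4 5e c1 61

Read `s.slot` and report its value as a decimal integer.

1968

[0]=0xa4 [1]=0x5e [2]=0xc1 [3]=0x61 (big-endian) → word 0xa45ec161
opcode:5 @ bit 27 → (0xa45ec161>>27)&0x1f = 0x14
mode:5 @ bit 22 → (0xa45ec161>>22)&0x1f = 0x11
slot:12 @ bit 10 → (0xa45ec161>>10)&0xfff = 0x7b0  ←
chan:6 @ bit 4 → (0xa45ec161>>4)&0x3f = 0x16
addr_hi:2 @ bit 2 → (0xa45ec161>>2)&0x3 = 0x0
lvl:2 @ bit 0 → (0xa45ec161>>0)&0x3 = 0x1
slot signed 12b, MSB=0: value = 1968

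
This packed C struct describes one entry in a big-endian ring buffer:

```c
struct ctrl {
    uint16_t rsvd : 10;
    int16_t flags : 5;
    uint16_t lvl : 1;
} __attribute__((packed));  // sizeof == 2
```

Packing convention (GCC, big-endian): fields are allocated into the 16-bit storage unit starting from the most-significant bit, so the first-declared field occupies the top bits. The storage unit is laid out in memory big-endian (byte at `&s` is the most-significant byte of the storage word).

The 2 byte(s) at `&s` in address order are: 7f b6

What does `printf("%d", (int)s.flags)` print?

-5

[0]=0x7f [1]=0xb6 (big-endian) → word 0x7fb6
rsvd:10 @ bit 6 → (0x7fb6>>6)&0x3ff = 0x1fe
flags:5 @ bit 1 → (0x7fb6>>1)&0x1f = 0x1b  ←
lvl:1 @ bit 0 → (0x7fb6>>0)&0x1 = 0x0
flags signed 5b, MSB=1: 27 - 32 = -5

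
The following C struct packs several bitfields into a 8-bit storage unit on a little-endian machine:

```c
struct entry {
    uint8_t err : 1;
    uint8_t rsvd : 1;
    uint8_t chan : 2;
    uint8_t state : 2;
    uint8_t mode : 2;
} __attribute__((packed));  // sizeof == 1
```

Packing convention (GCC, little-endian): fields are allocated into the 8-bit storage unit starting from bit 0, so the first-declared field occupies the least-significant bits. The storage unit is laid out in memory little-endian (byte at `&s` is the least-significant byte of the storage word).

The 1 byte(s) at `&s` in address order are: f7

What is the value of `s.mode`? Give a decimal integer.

3

[0]=0xf7 (little-endian) → word 0xf7
err [0+:1] = (word>>0) & 0x1 = 1
rsvd [1+:1] = (word>>1) & 0x1 = 1
chan [2+:2] = (word>>2) & 0x3 = 1
state [4+:2] = (word>>4) & 0x3 = 3
mode [6+:2] = (word>>6) & 0x3 = 3  ←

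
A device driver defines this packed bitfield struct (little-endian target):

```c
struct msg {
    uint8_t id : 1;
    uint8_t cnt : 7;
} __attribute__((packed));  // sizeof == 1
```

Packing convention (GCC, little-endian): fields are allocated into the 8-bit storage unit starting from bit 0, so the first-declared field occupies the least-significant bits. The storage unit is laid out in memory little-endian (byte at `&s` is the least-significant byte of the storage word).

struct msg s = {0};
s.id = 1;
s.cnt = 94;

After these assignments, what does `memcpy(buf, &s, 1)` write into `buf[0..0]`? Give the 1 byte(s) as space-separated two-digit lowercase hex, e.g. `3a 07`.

bd

[0+:1] id=1 & 0x1 = 0x1; word=0x01
[1+:7] cnt=94 & 0x7f = 0x5e; word=0xbd
word = 0xbd → little-endian bytes:
  [0]=0xbd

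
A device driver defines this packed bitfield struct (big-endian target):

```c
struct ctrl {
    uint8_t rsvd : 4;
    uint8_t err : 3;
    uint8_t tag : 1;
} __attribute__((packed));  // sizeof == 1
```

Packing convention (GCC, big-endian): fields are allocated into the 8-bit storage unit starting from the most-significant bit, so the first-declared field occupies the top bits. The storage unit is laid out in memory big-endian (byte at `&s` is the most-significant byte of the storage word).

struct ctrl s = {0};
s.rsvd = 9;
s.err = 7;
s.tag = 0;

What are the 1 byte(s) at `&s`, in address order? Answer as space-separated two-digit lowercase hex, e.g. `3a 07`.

9e

rsvd (4b) val=9 bits=0x9 at bit 4: 0x90
err (3b) val=7 bits=0x7 at bit 1: 0x9e
tag (1b) val=0 bits=0x0 at bit 0: 0x9e
word = 0x9e → big-endian bytes:
  [0]=0x9e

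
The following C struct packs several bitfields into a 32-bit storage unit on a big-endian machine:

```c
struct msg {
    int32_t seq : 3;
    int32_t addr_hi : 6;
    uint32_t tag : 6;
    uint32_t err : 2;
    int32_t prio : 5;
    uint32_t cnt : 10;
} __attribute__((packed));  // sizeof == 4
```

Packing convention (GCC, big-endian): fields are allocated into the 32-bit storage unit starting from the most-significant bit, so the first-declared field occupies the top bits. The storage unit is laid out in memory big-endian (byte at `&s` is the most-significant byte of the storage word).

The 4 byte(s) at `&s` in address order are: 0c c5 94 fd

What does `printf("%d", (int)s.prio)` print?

[0]=0x0c [1]=0xc5 [2]=0x94 [3]=0xfd (big-endian) → word 0x0cc594fd
seq [29+:3] = (word>>29) & 0x7 = 0
addr_hi [23+:6] = (word>>23) & 0x3f = 25
tag [17+:6] = (word>>17) & 0x3f = 34
err [15+:2] = (word>>15) & 0x3 = 3
prio [10+:5] = (word>>10) & 0x1f = 5  ←
cnt [0+:10] = (word>>0) & 0x3ff = 253
prio signed 5b, MSB=0: value = 5

5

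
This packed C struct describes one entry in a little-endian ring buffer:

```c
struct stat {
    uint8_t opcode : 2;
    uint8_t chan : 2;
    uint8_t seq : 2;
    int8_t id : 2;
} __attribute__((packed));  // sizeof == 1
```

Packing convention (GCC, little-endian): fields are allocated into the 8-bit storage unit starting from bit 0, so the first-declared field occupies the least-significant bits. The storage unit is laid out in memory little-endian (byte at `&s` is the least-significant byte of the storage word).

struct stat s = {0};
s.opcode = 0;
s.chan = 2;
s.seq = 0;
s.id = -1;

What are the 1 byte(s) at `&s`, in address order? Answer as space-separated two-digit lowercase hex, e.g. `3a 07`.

c8

opcode (2b) val=0 bits=0x0 at bit 0: 0x00
chan (2b) val=2 bits=0x2 at bit 2: 0x08
seq (2b) val=0 bits=0x0 at bit 4: 0x08
id (2b) val=-1 bits=0x3 at bit 6: 0xc8
word = 0xc8 → little-endian bytes:
  [0]=0xc8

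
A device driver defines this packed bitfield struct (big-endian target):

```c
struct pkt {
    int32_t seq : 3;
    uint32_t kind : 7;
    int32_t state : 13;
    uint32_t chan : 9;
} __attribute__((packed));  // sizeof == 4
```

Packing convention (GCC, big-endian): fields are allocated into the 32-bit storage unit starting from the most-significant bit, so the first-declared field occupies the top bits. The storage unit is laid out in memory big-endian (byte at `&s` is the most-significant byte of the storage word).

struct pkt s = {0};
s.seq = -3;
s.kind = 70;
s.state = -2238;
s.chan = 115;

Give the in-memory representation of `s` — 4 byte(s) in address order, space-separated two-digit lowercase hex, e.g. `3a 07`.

seq (3b) val=-3 bits=0x5 at bit 29: 0xa0000000
kind (7b) val=70 bits=0x46 at bit 22: 0xb1800000
state (13b) val=-2238 bits=0x1742 at bit 9: 0xb1ae8400
chan (9b) val=115 bits=0x73 at bit 0: 0xb1ae8473
word = 0xb1ae8473 → big-endian bytes:
  [0]=0xb1  [1]=0xae  [2]=0x84  [3]=0x73

b1 ae 84 73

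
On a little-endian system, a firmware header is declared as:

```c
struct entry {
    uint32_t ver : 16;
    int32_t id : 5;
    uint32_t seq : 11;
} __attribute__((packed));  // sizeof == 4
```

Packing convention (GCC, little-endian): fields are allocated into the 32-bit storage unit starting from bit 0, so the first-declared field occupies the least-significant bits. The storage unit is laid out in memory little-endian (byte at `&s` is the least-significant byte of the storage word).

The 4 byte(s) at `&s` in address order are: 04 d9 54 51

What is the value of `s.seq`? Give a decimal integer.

650

[0]=0x04 [1]=0xd9 [2]=0x54 [3]=0x51 (little-endian) → word 0x5154d904
ver [0+:16] = (word>>0) & 0xffff = 55556
id [16+:5] = (word>>16) & 0x1f = 20
seq [21+:11] = (word>>21) & 0x7ff = 650  ←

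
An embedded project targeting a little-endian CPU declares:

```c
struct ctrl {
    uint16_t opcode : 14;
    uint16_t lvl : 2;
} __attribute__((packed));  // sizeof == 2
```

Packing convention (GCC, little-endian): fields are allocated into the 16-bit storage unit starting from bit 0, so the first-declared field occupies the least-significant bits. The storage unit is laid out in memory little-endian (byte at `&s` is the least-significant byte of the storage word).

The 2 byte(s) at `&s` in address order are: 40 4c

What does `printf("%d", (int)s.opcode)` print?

[0]=0x40 [1]=0x4c (little-endian) → word 0x4c40
opcode:14 @ bit 0 → (0x4c40>>0)&0x3fff = 0xc40  ←
lvl:2 @ bit 14 → (0x4c40>>14)&0x3 = 0x1

3136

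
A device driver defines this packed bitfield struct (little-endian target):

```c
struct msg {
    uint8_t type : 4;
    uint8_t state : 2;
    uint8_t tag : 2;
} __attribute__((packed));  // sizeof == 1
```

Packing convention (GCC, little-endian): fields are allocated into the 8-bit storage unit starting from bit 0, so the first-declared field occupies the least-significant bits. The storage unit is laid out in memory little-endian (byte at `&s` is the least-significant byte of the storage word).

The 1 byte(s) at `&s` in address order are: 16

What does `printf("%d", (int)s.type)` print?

[0]=0x16 (little-endian) → word 0x16
type:4 @ bit 0 → (0x16>>0)&0xf = 0x6  ←
state:2 @ bit 4 → (0x16>>4)&0x3 = 0x1
tag:2 @ bit 6 → (0x16>>6)&0x3 = 0x0

6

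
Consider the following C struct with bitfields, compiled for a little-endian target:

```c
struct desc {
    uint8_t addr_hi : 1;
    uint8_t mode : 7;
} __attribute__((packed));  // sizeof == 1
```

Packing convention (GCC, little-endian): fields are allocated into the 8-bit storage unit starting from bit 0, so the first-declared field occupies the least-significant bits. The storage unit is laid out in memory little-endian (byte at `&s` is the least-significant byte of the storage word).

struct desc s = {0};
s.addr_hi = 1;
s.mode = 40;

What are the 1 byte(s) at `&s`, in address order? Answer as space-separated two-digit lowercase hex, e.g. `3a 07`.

addr_hi:1 = 1 → 0x1 << 0 → word 0x01
mode:7 = 40 → 0x28 << 1 → word 0x51
word = 0x51 → little-endian bytes:
  [0]=0x51

51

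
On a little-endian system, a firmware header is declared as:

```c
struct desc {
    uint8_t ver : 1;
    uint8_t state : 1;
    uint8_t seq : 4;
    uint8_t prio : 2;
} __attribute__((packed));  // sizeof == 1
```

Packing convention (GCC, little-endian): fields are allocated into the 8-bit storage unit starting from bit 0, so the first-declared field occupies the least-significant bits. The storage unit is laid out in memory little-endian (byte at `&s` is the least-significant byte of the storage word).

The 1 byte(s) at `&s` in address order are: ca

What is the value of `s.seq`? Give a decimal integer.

2

[0]=0xca (little-endian) → word 0xca
ver:1 @ bit 0 → (0xca>>0)&0x1 = 0x0
state:1 @ bit 1 → (0xca>>1)&0x1 = 0x1
seq:4 @ bit 2 → (0xca>>2)&0xf = 0x2  ←
prio:2 @ bit 6 → (0xca>>6)&0x3 = 0x3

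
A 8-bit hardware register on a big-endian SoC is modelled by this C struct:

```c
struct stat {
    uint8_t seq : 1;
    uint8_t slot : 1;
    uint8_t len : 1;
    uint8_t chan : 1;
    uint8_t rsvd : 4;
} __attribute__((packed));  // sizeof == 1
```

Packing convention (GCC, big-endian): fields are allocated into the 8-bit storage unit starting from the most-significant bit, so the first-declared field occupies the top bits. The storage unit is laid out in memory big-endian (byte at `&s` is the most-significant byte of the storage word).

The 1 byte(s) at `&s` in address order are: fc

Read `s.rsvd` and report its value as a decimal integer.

[0]=0xfc (big-endian) → word 0xfc
seq:1 @ bit 7 → (0xfc>>7)&0x1 = 0x1
slot:1 @ bit 6 → (0xfc>>6)&0x1 = 0x1
len:1 @ bit 5 → (0xfc>>5)&0x1 = 0x1
chan:1 @ bit 4 → (0xfc>>4)&0x1 = 0x1
rsvd:4 @ bit 0 → (0xfc>>0)&0xf = 0xc  ←

12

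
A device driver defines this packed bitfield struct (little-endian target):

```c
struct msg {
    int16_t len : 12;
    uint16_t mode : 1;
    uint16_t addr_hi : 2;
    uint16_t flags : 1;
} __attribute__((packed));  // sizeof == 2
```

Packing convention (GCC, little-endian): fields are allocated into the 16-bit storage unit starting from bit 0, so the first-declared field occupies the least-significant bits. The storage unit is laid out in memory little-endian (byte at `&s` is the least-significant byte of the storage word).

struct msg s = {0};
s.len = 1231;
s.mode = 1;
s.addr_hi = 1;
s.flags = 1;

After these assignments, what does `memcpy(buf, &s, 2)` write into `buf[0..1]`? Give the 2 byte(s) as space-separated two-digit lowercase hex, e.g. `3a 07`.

cf b4

len:12 = 1231 → 0x4cf << 0 → word 0x04cf
mode:1 = 1 → 0x1 << 12 → word 0x14cf
addr_hi:2 = 1 → 0x1 << 13 → word 0x34cf
flags:1 = 1 → 0x1 << 15 → word 0xb4cf
word = 0xb4cf → little-endian bytes:
  [0]=0xcf  [1]=0xb4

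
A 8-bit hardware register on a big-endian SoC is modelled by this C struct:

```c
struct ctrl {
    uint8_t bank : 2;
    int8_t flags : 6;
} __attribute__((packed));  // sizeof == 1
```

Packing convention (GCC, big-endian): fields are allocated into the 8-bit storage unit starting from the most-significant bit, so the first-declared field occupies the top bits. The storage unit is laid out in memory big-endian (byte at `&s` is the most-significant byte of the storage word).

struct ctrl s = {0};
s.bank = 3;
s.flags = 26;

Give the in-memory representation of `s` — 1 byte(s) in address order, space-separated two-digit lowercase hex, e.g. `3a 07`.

da

bank:2 = 3 → 0x3 << 6 → word 0xc0
flags:6 = 26 → 0x1a << 0 → word 0xda
word = 0xda → big-endian bytes:
  [0]=0xda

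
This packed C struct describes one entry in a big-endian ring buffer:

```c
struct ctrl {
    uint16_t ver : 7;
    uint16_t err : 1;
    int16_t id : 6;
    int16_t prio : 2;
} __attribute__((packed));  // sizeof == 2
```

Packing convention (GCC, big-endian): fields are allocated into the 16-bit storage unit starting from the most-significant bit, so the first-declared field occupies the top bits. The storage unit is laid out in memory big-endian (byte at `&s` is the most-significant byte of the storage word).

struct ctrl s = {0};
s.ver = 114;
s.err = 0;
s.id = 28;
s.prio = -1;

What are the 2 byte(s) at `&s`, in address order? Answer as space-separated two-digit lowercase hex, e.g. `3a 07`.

ver:7 = 114 → 0x72 << 9 → word 0xe400
err:1 = 0 → 0x0 << 8 → word 0xe400
id:6 = 28 → 0x1c << 2 → word 0xe470
prio:2 = -1 → 0x3 << 0 → word 0xe473
word = 0xe473 → big-endian bytes:
  [0]=0xe4  [1]=0x73

e4 73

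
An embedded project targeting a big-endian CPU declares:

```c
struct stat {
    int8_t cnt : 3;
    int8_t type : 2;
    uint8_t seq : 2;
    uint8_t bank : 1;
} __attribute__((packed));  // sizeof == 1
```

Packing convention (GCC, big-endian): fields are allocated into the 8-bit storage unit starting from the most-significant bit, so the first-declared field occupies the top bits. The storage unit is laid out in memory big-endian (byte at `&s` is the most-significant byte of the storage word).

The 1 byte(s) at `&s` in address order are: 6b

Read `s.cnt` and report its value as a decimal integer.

[0]=0x6b (big-endian) → word 0x6b
cnt:3 @ bit 5 → (0x6b>>5)&0x7 = 0x3  ←
type:2 @ bit 3 → (0x6b>>3)&0x3 = 0x1
seq:2 @ bit 1 → (0x6b>>1)&0x3 = 0x1
bank:1 @ bit 0 → (0x6b>>0)&0x1 = 0x1
cnt signed 3b, MSB=0: value = 3

3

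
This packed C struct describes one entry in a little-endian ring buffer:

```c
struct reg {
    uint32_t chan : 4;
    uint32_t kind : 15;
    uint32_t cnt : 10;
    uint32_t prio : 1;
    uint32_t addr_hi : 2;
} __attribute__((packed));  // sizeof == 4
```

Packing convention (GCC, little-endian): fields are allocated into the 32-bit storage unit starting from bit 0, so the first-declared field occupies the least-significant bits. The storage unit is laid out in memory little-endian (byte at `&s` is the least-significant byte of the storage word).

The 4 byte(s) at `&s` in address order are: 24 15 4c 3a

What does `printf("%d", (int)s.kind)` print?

16722

[0]=0x24 [1]=0x15 [2]=0x4c [3]=0x3a (little-endian) → word 0x3a4c1524
chan [0+:4] = (word>>0) & 0xf = 4
kind [4+:15] = (word>>4) & 0x7fff = 16722  ←
cnt [19+:10] = (word>>19) & 0x3ff = 841
prio [29+:1] = (word>>29) & 0x1 = 1
addr_hi [30+:2] = (word>>30) & 0x3 = 0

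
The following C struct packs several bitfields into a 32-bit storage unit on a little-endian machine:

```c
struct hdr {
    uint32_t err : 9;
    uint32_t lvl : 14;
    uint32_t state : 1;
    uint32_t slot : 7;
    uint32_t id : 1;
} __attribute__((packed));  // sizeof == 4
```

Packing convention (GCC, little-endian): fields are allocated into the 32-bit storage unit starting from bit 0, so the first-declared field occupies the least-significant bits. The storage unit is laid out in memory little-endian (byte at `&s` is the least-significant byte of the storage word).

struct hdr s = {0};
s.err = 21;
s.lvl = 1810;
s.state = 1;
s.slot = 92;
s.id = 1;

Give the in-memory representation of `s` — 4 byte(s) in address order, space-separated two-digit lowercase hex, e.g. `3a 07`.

[0+:9] err=21 & 0x1ff = 0x15; word=0x00000015
[9+:14] lvl=1810 & 0x3fff = 0x712; word=0x000e2415
[23+:1] state=1 & 0x1 = 0x1; word=0x008e2415
[24+:7] slot=92 & 0x7f = 0x5c; word=0x5c8e2415
[31+:1] id=1 & 0x1 = 0x1; word=0xdc8e2415
word = 0xdc8e2415 → little-endian bytes:
  [0]=0x15  [1]=0x24  [2]=0x8e  [3]=0xdc

15 24 8e dc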